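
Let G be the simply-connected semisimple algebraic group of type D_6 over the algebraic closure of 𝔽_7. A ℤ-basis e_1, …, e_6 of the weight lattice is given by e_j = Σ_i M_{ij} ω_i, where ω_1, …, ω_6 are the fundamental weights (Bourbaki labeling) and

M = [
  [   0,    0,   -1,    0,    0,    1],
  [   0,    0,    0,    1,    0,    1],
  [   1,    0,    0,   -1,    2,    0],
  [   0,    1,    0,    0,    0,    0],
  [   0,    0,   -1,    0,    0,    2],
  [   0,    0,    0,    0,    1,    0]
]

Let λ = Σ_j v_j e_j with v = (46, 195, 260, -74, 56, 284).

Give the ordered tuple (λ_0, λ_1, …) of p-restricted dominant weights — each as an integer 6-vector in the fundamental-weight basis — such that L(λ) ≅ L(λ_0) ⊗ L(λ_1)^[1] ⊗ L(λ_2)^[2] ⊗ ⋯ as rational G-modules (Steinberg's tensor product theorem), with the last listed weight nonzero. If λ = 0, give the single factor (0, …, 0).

Change of basis e → ω: c = M·v where v = (46, 195, 260, -74, 56, 284):
  c_1 = 0*46 + 0*195 + -1*260 + 0*-74 + 0*56 + 1*284 = 24
  c_2 = 0*46 + 0*195 + 0*260 + 1*-74 + 0*56 + 1*284 = 210
  c_3 = 1*46 + 0*195 + 0*260 + -1*-74 + 2*56 + 0*284 = 232
  c_4 = 0*46 + 1*195 + 0*260 + 0*-74 + 0*56 + 0*284 = 195
  c_5 = 0*46 + 0*195 + -1*260 + 0*-74 + 0*56 + 2*284 = 308
  c_6 = 0*46 + 0*195 + 0*260 + 0*-74 + 1*56 + 0*284 = 56
Expand coordinatewise in base 7:
  c_1 = 24 = 3·7^0 + 3·7^1
  c_2 = 210 = 0·7^0 + 2·7^1 + 4·7^2
  c_3 = 232 = 1·7^0 + 5·7^1 + 4·7^2
  c_4 = 195 = 6·7^0 + 6·7^1 + 3·7^2
  c_5 = 308 = 0·7^0 + 2·7^1 + 6·7^2
  c_6 = 56 = 0·7^0 + 1·7^1 + 1·7^2
p-restricted factor λ_0 = (3, 0, 1, 6, 0, 0)
p-restricted factor λ_1 = (3, 2, 5, 6, 2, 1)
p-restricted factor λ_2 = (0, 4, 4, 3, 6, 1)

((3, 0, 1, 6, 0, 0), (3, 2, 5, 6, 2, 1), (0, 4, 4, 3, 6, 1))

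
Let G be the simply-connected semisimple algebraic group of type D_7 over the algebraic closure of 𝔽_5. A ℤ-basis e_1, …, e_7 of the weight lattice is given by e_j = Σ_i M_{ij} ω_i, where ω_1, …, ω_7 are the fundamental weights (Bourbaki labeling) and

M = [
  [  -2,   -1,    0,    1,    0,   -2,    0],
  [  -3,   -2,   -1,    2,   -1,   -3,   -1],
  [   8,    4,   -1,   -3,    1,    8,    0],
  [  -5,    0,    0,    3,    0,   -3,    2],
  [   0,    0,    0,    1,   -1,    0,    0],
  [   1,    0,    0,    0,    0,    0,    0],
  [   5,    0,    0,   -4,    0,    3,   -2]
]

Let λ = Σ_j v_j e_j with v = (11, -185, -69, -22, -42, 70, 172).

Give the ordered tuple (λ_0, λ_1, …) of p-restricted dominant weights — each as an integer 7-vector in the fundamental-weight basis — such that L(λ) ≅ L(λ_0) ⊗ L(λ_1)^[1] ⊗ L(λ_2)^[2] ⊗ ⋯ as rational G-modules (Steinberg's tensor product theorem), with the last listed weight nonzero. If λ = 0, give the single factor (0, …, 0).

Compute c_i = Σ_j M_{ij} v_j with v = (11, -185, -69, -22, -42, 70, 172):
  c_1 = (-2)·(11) + (-1)·(-185) + (0)·(-69) + (1)·(-22) + (0)·(-42) + (-2)·(70) + 0·172 = 1
  c_2 = (-3)·(11) + (-2)·(-185) + (-1)·(-69) + (2)·(-22) + (-1)·(-42) + (-3)·(70) + (-1)·(172) = 22
  c_3 = 8·11 + (4)·(-185) + (-1)·(-69) + (-3)·(-22) + (1)·(-42) + 8·70 + 0·172 = 1
  c_4 = (-5)·(11) + (0)·(-185) + (0)·(-69) + (3)·(-22) + (0)·(-42) + (-3)·(70) + 2·172 = 13
  c_5 = 0·11 + (0)·(-185) + (0)·(-69) + (1)·(-22) + (-1)·(-42) + 0·70 + 0·172 = 20
  c_6 = 1·11 + (0)·(-185) + (0)·(-69) + (0)·(-22) + (0)·(-42) + 0·70 + 0·172 = 11
  c_7 = 5·11 + (0)·(-185) + (0)·(-69) + (-4)·(-22) + (0)·(-42) + 3·70 + (-2)·(172) = 9
Expand coordinatewise in base 5:
  c_1 = 1 = 1·5^0
  c_2 = 22 = 2·5^0 + 4·5^1
  c_3 = 1 = 1·5^0
  c_4 = 13 = 3·5^0 + 2·5^1
  c_5 = 20 = 0·5^0 + 4·5^1
  c_6 = 11 = 1·5^0 + 2·5^1
  c_7 = 9 = 4·5^0 + 1·5^1
Factor λ_0 = (1, 2, 1, 3, 0, 1, 4)
Factor λ_1 = (0, 4, 0, 2, 4, 2, 1)

((1, 2, 1, 3, 0, 1, 4), (0, 4, 0, 2, 4, 2, 1))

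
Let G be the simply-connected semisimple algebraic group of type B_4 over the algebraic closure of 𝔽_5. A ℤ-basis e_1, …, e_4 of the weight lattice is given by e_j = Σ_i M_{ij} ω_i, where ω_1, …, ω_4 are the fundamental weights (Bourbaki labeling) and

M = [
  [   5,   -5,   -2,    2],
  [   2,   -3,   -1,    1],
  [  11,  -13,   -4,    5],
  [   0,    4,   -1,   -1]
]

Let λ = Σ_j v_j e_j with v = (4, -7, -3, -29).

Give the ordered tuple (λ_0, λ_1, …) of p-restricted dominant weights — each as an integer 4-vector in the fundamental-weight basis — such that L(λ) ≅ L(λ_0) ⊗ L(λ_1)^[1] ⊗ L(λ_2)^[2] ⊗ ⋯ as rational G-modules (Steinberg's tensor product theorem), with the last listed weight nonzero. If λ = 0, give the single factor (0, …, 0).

In the fundamental-weight basis, λ has coordinates c = M·v (v = (4, -7, -3, -29)):
  c_1 = 5*4 + -5*-7 + -2*-3 + 2*-29 = 3
  c_2 = 2*4 + -3*-7 + -1*-3 + 1*-29 = 3
  c_3 = 11*4 + -13*-7 + -4*-3 + 5*-29 = 2
  c_4 = 0*4 + 4*-7 + -1*-3 + -1*-29 = 4
Writing each c_i in base p = 5:
  c_1 = 3 = 3·5^0
  c_2 = 3 = 3·5^0
  c_3 = 2 = 2·5^0
  c_4 = 4 = 4·5^0
λ_0 = (3, 3, 2, 4)

((3, 3, 2, 4),)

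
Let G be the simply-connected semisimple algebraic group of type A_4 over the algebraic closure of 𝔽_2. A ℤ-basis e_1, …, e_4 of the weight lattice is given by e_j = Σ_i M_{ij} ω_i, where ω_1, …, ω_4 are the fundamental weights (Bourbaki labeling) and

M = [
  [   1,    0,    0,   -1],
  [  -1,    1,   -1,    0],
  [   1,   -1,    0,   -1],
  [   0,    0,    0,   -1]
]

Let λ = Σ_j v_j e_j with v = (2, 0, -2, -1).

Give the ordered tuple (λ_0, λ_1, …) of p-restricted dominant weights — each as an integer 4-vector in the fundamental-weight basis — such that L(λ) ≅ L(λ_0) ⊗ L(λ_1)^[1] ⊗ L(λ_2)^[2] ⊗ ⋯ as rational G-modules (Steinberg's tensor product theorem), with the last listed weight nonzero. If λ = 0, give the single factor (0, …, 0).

Converting to the ω-basis (c_i = row i of M dotted with v = (2, 0, -2, -1)):
  c_1 = 1·2 + 0·0 + (0)·(-2) + (-1)·(-1) = 3
  c_2 = (-1)·(2) + 1·0 + (-1)·(-2) + (0)·(-1) = 0
  c_3 = 1·2 + (-1)·(0) + (0)·(-2) + (-1)·(-1) = 3
  c_4 = 0·2 + 0·0 + (0)·(-2) + (-1)·(-1) = 1
Base-2 expansion of each c_i:
  c_1 = 3 = 1·2^0 + 1·2^1
  c_2 = 0
  c_3 = 3 = 1·2^0 + 1·2^1
  c_4 = 1 = 1·2^0
Factor λ_0 = (1, 0, 1, 1)
Factor λ_1 = (1, 0, 1, 0)

((1, 0, 1, 1), (1, 0, 1, 0))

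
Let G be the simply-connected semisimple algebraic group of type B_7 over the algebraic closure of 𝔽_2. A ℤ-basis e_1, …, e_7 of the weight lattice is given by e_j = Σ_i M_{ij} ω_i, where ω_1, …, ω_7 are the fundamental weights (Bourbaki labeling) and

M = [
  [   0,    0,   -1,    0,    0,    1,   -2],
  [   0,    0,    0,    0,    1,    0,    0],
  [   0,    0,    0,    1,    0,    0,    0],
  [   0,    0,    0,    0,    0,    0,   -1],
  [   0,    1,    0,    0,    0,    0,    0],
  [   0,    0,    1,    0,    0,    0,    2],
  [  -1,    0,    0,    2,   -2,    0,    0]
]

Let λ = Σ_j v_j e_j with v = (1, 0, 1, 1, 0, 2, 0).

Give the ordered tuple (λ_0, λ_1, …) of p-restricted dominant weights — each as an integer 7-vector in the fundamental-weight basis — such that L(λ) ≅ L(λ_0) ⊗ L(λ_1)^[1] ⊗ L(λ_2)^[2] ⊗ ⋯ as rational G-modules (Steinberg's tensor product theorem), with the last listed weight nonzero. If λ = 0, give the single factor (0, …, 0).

In the fundamental-weight basis, λ has coordinates c = M·v (v = (1, 0, 1, 1, 0, 2, 0)):
  c_1 = 0*1 + 0*0 + -1*1 + 0*1 + 0*0 + 1*2 + -2*0 = 1
  c_2 = 0*1 + 0*0 + 0*1 + 0*1 + 1*0 + 0*2 + 0*0 = 0
  c_3 = 0*1 + 0*0 + 0*1 + 1*1 + 0*0 + 0*2 + 0*0 = 1
  c_4 = 0*1 + 0*0 + 0*1 + 0*1 + 0*0 + 0*2 + -1*0 = 0
  c_5 = 0*1 + 1*0 + 0*1 + 0*1 + 0*0 + 0*2 + 0*0 = 0
  c_6 = 0*1 + 0*0 + 1*1 + 0*1 + 0*0 + 0*2 + 2*0 = 1
  c_7 = -1*1 + 0*0 + 0*1 + 2*1 + -2*0 + 0*2 + 0*0 = 1
Base-2 expansion of each c_i:
  c_1 = 1 = 1·2^0
  c_2 = 0
  c_3 = 1 = 1·2^0
  c_4 = 0
  c_5 = 0
  c_6 = 1 = 1·2^0
  c_7 = 1 = 1·2^0
λ_0 = (1, 0, 1, 0, 0, 1, 1)

((1, 0, 1, 0, 0, 1, 1),)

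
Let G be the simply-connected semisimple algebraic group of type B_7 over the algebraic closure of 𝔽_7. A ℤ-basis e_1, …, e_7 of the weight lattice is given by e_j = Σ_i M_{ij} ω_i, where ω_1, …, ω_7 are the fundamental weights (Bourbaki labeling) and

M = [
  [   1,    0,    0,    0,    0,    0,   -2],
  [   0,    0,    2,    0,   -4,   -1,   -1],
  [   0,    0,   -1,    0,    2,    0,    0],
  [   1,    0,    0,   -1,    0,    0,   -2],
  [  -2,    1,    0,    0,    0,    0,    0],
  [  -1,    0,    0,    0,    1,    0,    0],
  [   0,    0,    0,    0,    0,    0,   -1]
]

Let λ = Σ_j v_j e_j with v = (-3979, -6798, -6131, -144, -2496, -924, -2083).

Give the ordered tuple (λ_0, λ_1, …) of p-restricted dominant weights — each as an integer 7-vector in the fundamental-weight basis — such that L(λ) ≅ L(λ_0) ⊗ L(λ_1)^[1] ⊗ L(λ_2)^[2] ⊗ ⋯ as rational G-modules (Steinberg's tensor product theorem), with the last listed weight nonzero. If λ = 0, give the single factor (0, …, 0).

((5, 1, 5, 2, 5, 6, 4), (5, 6, 1, 5, 4, 1, 3), (3, 0, 2, 6, 2, 2, 0), (0, 2, 3, 0, 3, 4, 6))

In the fundamental-weight basis, λ has coordinates c = M·v (v = (-3979, -6798, -6131, -144, -2496, -924, -2083)):
  c_1 = 1*-3979 + 0*-6798 + 0*-6131 + 0*-144 + 0*-2496 + 0*-924 + -2*-2083 = 187
  c_2 = 0*-3979 + 0*-6798 + 2*-6131 + 0*-144 + -4*-2496 + -1*-924 + -1*-2083 = 729
  c_3 = 0*-3979 + 0*-6798 + -1*-6131 + 0*-144 + 2*-2496 + 0*-924 + 0*-2083 = 1139
  c_4 = 1*-3979 + 0*-6798 + 0*-6131 + -1*-144 + 0*-2496 + 0*-924 + -2*-2083 = 331
  c_5 = -2*-3979 + 1*-6798 + 0*-6131 + 0*-144 + 0*-2496 + 0*-924 + 0*-2083 = 1160
  c_6 = -1*-3979 + 0*-6798 + 0*-6131 + 0*-144 + 1*-2496 + 0*-924 + 0*-2083 = 1483
  c_7 = 0*-3979 + 0*-6798 + 0*-6131 + 0*-144 + 0*-2496 + 0*-924 + -1*-2083 = 2083
Writing each c_i in base p = 7:
  c_1 = 187 = 5·7^0 + 5·7^1 + 3·7^2
  c_2 = 729 = 1·7^0 + 6·7^1 + 0·7^2 + 2·7^3
  c_3 = 1139 = 5·7^0 + 1·7^1 + 2·7^2 + 3·7^3
  c_4 = 331 = 2·7^0 + 5·7^1 + 6·7^2
  c_5 = 1160 = 5·7^0 + 4·7^1 + 2·7^2 + 3·7^3
  c_6 = 1483 = 6·7^0 + 1·7^1 + 2·7^2 + 4·7^3
  c_7 = 2083 = 4·7^0 + 3·7^1 + 0·7^2 + 6·7^3
p-restricted factor λ_0 = (5, 1, 5, 2, 5, 6, 4)
p-restricted factor λ_1 = (5, 6, 1, 5, 4, 1, 3)
p-restricted factor λ_2 = (3, 0, 2, 6, 2, 2, 0)
p-restricted factor λ_3 = (0, 2, 3, 0, 3, 4, 6)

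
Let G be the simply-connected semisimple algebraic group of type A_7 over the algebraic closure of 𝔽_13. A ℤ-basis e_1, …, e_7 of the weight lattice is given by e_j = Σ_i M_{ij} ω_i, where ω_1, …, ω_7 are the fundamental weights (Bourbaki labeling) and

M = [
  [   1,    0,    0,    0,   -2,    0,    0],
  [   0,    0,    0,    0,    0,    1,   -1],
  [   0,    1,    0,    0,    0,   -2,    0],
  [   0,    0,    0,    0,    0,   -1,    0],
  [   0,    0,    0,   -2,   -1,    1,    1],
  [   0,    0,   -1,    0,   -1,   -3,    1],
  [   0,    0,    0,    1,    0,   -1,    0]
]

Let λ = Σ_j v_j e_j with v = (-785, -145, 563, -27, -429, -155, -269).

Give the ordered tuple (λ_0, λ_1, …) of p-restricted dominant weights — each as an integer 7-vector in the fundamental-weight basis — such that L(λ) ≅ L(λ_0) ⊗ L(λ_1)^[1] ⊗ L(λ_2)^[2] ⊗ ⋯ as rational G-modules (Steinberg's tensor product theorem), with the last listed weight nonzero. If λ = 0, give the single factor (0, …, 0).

((8, 10, 9, 12, 7, 10, 11), (5, 8, 12, 11, 4, 4, 9))

Compute c_i = Σ_j M_{ij} v_j with v = (-785, -145, 563, -27, -429, -155, -269):
  c_1 = (1)·(-785) + (0)·(-145) + 0·563 + (0)·(-27) + (-2)·(-429) + (0)·(-155) + (0)·(-269) = 73
  c_2 = (0)·(-785) + (0)·(-145) + 0·563 + (0)·(-27) + (0)·(-429) + (1)·(-155) + (-1)·(-269) = 114
  c_3 = (0)·(-785) + (1)·(-145) + 0·563 + (0)·(-27) + (0)·(-429) + (-2)·(-155) + (0)·(-269) = 165
  c_4 = (0)·(-785) + (0)·(-145) + 0·563 + (0)·(-27) + (0)·(-429) + (-1)·(-155) + (0)·(-269) = 155
  c_5 = (0)·(-785) + (0)·(-145) + 0·563 + (-2)·(-27) + (-1)·(-429) + (1)·(-155) + (1)·(-269) = 59
  c_6 = (0)·(-785) + (0)·(-145) + (-1)·(563) + (0)·(-27) + (-1)·(-429) + (-3)·(-155) + (1)·(-269) = 62
  c_7 = (0)·(-785) + (0)·(-145) + 0·563 + (1)·(-27) + (0)·(-429) + (-1)·(-155) + (0)·(-269) = 128
p = 13; digits c_i = Σ_j d_{ij}·13^j, 0 ≤ d_{ij} < 13:
  c_1 = 73 = 8·13^0 + 5·13^1
  c_2 = 114 = 10·13^0 + 8·13^1
  c_3 = 165 = 9·13^0 + 12·13^1
  c_4 = 155 = 12·13^0 + 11·13^1
  c_5 = 59 = 7·13^0 + 4·13^1
  c_6 = 62 = 10·13^0 + 4·13^1
  c_7 = 128 = 11·13^0 + 9·13^1
p-restricted factor λ_0 = (8, 10, 9, 12, 7, 10, 11)
p-restricted factor λ_1 = (5, 8, 12, 11, 4, 4, 9)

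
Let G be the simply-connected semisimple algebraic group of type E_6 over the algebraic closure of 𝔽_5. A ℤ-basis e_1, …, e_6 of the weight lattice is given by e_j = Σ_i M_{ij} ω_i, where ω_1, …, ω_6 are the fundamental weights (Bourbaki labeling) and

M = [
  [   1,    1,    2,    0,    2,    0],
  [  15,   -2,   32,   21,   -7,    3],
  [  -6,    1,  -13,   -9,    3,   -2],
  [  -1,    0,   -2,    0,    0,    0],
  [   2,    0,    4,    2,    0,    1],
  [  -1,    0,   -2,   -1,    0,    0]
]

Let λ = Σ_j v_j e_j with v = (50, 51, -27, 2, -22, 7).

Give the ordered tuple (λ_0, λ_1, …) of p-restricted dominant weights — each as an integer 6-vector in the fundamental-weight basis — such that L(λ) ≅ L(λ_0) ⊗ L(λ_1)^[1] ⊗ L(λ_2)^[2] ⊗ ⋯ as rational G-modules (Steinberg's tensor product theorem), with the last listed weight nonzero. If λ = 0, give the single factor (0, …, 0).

((3, 1, 4, 4, 3, 2),)

ω-coordinates c = M·v, v = (50, 51, -27, 2, -22, 7):
  c_1 = (1)·(50) + (1)·(51) + (2)·(-27) + (0)·(2) + (2)·(-22) + (0)·(7) = 3
  c_2 = (15)·(50) + (-2)·(51) + (32)·(-27) + (21)·(2) + (-7)·(-22) + (3)·(7) = 1
  c_3 = (-6)·(50) + (1)·(51) + (-13)·(-27) + (-9)·(2) + (3)·(-22) + (-2)·(7) = 4
  c_4 = (-1)·(50) + (0)·(51) + (-2)·(-27) + (0)·(2) + (0)·(-22) + (0)·(7) = 4
  c_5 = (2)·(50) + (0)·(51) + (4)·(-27) + (2)·(2) + (0)·(-22) + (1)·(7) = 3
  c_6 = (-1)·(50) + (0)·(51) + (-2)·(-27) + (-1)·(2) + (0)·(-22) + (0)·(7) = 2
p = 5; digits c_i = Σ_j d_{ij}·5^j, 0 ≤ d_{ij} < 5:
  c_1 = 3 = 3·5^0
  c_2 = 1 = 1·5^0
  c_3 = 4 = 4·5^0
  c_4 = 4 = 4·5^0
  c_5 = 3 = 3·5^0
  c_6 = 2 = 2·5^0
p-restricted factor λ_0 = (3, 1, 4, 4, 3, 2)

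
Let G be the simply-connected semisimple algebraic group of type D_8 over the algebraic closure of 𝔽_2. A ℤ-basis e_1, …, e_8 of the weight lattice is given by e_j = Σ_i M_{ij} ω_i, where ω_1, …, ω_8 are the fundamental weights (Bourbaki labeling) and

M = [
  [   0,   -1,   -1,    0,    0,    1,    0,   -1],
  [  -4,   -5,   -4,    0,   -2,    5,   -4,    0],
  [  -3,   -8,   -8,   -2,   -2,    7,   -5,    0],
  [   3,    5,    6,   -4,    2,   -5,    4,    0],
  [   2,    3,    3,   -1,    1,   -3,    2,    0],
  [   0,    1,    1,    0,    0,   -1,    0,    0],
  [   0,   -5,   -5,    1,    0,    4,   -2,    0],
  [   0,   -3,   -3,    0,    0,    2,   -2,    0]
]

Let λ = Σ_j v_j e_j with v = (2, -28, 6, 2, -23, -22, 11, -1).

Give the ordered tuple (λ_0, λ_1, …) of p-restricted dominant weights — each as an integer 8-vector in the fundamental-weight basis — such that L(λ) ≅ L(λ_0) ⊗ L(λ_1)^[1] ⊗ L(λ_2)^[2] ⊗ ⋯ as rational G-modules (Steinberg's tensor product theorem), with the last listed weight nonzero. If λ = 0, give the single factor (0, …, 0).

((1, 0, 1, 0, 1, 0, 0, 0), (0, 0, 1, 1, 0, 0, 1, 0))

ω-coordinates c = M·v, v = (2, -28, 6, 2, -23, -22, 11, -1):
  c_1 = 0*2 + -1*-28 + -1*6 + 0*2 + 0*-23 + 1*-22 + 0*11 + -1*-1 = 1
  c_2 = -4*2 + -5*-28 + -4*6 + 0*2 + -2*-23 + 5*-22 + -4*11 + 0*-1 = 0
  c_3 = -3*2 + -8*-28 + -8*6 + -2*2 + -2*-23 + 7*-22 + -5*11 + 0*-1 = 3
  c_4 = 3*2 + 5*-28 + 6*6 + -4*2 + 2*-23 + -5*-22 + 4*11 + 0*-1 = 2
  c_5 = 2*2 + 3*-28 + 3*6 + -1*2 + 1*-23 + -3*-22 + 2*11 + 0*-1 = 1
  c_6 = 0*2 + 1*-28 + 1*6 + 0*2 + 0*-23 + -1*-22 + 0*11 + 0*-1 = 0
  c_7 = 0*2 + -5*-28 + -5*6 + 1*2 + 0*-23 + 4*-22 + -2*11 + 0*-1 = 2
  c_8 = 0*2 + -3*-28 + -3*6 + 0*2 + 0*-23 + 2*-22 + -2*11 + 0*-1 = 0
p = 2; digits c_i = Σ_j d_{ij}·2^j, 0 ≤ d_{ij} < 2:
  c_1 = 1 = 1·2^0
  c_2 = 0
  c_3 = 3 = 1·2^0 + 1·2^1
  c_4 = 2 = 0·2^0 + 1·2^1
  c_5 = 1 = 1·2^0
  c_6 = 0
  c_7 = 2 = 0·2^0 + 1·2^1
  c_8 = 0
p-restricted factor λ_0 = (1, 0, 1, 0, 1, 0, 0, 0)
p-restricted factor λ_1 = (0, 0, 1, 1, 0, 0, 1, 0)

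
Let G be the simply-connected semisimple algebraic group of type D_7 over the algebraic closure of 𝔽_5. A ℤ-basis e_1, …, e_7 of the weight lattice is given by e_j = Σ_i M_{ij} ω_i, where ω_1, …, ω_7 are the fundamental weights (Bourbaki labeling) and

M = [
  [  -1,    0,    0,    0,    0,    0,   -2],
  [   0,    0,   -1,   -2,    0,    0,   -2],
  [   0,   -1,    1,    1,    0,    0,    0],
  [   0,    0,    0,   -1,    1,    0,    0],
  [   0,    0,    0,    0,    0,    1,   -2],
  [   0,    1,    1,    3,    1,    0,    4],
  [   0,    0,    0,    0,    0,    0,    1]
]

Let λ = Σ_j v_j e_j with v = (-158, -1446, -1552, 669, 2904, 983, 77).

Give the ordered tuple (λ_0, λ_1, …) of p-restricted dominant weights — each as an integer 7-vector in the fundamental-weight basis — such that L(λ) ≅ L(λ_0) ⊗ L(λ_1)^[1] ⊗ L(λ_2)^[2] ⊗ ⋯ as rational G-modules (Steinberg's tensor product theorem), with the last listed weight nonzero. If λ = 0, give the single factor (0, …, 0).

((4, 0, 3, 0, 4, 1, 2), (0, 2, 2, 2, 0, 4, 0), (0, 2, 2, 4, 3, 3, 3), (0, 0, 4, 2, 1, 2, 0), (0, 0, 0, 3, 1, 3, 0))

Change of basis e → ω: c = M·v where v = (-158, -1446, -1552, 669, 2904, 983, 77):
  c_1 = (-1)·(-158) + (0)·(-1446) + (0)·(-1552) + 0·669 + 0·2904 + 0·983 + (-2)·(77) = 4
  c_2 = (0)·(-158) + (0)·(-1446) + (-1)·(-1552) + (-2)·(669) + 0·2904 + 0·983 + (-2)·(77) = 60
  c_3 = (0)·(-158) + (-1)·(-1446) + (1)·(-1552) + 1·669 + 0·2904 + 0·983 + 0·77 = 563
  c_4 = (0)·(-158) + (0)·(-1446) + (0)·(-1552) + (-1)·(669) + 1·2904 + 0·983 + 0·77 = 2235
  c_5 = (0)·(-158) + (0)·(-1446) + (0)·(-1552) + 0·669 + 0·2904 + 1·983 + (-2)·(77) = 829
  c_6 = (0)·(-158) + (1)·(-1446) + (1)·(-1552) + 3·669 + 1·2904 + 0·983 + 4·77 = 2221
  c_7 = (0)·(-158) + (0)·(-1446) + (0)·(-1552) + 0·669 + 0·2904 + 0·983 + 1·77 = 77
Base-5 expansion of each c_i:
  c_1 = 4 = 4·5^0
  c_2 = 60 = 0·5^0 + 2·5^1 + 2·5^2
  c_3 = 563 = 3·5^0 + 2·5^1 + 2·5^2 + 4·5^3
  c_4 = 2235 = 0·5^0 + 2·5^1 + 4·5^2 + 2·5^3 + 3·5^4
  c_5 = 829 = 4·5^0 + 0·5^1 + 3·5^2 + 1·5^3 + 1·5^4
  c_6 = 2221 = 1·5^0 + 4·5^1 + 3·5^2 + 2·5^3 + 3·5^4
  c_7 = 77 = 2·5^0 + 0·5^1 + 3·5^2
λ_0 = (4, 0, 3, 0, 4, 1, 2)
λ_1 = (0, 2, 2, 2, 0, 4, 0)
λ_2 = (0, 2, 2, 4, 3, 3, 3)
λ_3 = (0, 0, 4, 2, 1, 2, 0)
λ_4 = (0, 0, 0, 3, 1, 3, 0)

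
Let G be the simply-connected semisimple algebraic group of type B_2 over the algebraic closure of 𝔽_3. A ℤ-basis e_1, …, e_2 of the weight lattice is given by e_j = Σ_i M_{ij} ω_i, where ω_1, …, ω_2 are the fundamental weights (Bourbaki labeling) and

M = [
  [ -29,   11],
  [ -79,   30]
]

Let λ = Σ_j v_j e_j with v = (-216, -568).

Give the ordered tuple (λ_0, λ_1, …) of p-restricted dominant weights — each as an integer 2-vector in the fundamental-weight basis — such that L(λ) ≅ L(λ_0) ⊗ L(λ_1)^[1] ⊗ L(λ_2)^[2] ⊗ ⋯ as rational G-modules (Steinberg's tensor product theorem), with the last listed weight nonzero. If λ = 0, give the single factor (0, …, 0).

Converting to the ω-basis (c_i = row i of M dotted with v = (-216, -568)):
  c_1 = (-29)·(-216) + (11)·(-568) = 16
  c_2 = (-79)·(-216) + (30)·(-568) = 24
Writing each c_i in base p = 3:
  c_1 = 16 = 1·3^0 + 2·3^1 + 1·3^2
  c_2 = 24 = 0·3^0 + 2·3^1 + 2·3^2
λ_0 = (1, 0)
λ_1 = (2, 2)
λ_2 = (1, 2)

((1, 0), (2, 2), (1, 2))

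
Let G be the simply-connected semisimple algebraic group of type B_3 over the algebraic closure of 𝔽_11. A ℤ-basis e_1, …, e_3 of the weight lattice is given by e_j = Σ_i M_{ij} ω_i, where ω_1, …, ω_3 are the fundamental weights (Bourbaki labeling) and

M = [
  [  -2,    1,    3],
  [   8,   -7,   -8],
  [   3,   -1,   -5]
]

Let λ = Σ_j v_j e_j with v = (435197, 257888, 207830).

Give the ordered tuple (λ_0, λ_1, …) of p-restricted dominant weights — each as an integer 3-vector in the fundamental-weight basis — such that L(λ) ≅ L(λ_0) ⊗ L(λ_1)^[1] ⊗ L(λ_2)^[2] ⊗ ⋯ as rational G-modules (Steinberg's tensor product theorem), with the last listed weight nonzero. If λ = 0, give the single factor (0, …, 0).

((6, 3, 6), (8, 4, 7), (2, 3, 4), (8, 10, 6))

Converting to the ω-basis (c_i = row i of M dotted with v = (435197, 257888, 207830)):
  c_1 = -2*435197 + 1*257888 + 3*207830 = 10984
  c_2 = 8*435197 + -7*257888 + -8*207830 = 13720
  c_3 = 3*435197 + -1*257888 + -5*207830 = 8553
Base-11 expansion of each c_i:
  c_1 = 10984 = 6·11^0 + 8·11^1 + 2·11^2 + 8·11^3
  c_2 = 13720 = 3·11^0 + 4·11^1 + 3·11^2 + 10·11^3
  c_3 = 8553 = 6·11^0 + 7·11^1 + 4·11^2 + 6·11^3
λ_0 = (6, 3, 6)
λ_1 = (8, 4, 7)
λ_2 = (2, 3, 4)
λ_3 = (8, 10, 6)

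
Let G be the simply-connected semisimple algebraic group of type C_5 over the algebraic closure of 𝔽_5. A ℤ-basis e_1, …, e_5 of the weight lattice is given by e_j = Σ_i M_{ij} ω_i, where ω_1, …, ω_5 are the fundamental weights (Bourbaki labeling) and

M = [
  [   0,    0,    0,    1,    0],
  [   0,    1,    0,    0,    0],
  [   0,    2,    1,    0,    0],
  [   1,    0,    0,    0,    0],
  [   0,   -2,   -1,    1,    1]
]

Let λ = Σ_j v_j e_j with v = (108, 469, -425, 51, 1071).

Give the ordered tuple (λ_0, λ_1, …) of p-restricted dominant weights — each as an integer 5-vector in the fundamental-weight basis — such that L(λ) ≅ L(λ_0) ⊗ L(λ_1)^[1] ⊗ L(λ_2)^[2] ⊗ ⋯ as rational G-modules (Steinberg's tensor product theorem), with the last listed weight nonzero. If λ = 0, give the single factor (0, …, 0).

In the fundamental-weight basis, λ has coordinates c = M·v (v = (108, 469, -425, 51, 1071)):
  c_1 = 0·108 + 0·469 + (0)·(-425) + 1·51 + 0·1071 = 51
  c_2 = 0·108 + 1·469 + (0)·(-425) + 0·51 + 0·1071 = 469
  c_3 = 0·108 + 2·469 + (1)·(-425) + 0·51 + 0·1071 = 513
  c_4 = 1·108 + 0·469 + (0)·(-425) + 0·51 + 0·1071 = 108
  c_5 = 0·108 + (-2)·(469) + (-1)·(-425) + 1·51 + 1·1071 = 609
Expand coordinatewise in base 5:
  c_1 = 51 = 1·5^0 + 0·5^1 + 2·5^2
  c_2 = 469 = 4·5^0 + 3·5^1 + 3·5^2 + 3·5^3
  c_3 = 513 = 3·5^0 + 2·5^1 + 0·5^2 + 4·5^3
  c_4 = 108 = 3·5^0 + 1·5^1 + 4·5^2
  c_5 = 609 = 4·5^0 + 1·5^1 + 4·5^2 + 4·5^3
λ_0 = (1, 4, 3, 3, 4)
λ_1 = (0, 3, 2, 1, 1)
λ_2 = (2, 3, 0, 4, 4)
λ_3 = (0, 3, 4, 0, 4)

((1, 4, 3, 3, 4), (0, 3, 2, 1, 1), (2, 3, 0, 4, 4), (0, 3, 4, 0, 4))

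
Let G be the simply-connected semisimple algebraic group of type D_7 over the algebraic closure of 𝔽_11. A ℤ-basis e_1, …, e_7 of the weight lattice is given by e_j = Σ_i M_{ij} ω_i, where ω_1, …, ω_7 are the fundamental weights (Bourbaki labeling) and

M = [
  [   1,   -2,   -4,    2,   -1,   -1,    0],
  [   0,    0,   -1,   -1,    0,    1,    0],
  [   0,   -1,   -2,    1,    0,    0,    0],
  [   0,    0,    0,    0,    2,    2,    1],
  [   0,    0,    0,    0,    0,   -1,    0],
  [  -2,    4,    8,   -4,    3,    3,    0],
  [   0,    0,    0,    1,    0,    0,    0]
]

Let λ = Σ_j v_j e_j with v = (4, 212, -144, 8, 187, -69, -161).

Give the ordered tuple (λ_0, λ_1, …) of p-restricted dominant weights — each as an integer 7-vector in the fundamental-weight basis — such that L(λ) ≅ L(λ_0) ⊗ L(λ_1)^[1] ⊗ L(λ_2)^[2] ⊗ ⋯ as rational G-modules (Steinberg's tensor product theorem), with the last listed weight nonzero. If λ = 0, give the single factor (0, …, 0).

((10, 1, 7, 9, 3, 10, 8), (4, 6, 7, 6, 6, 0, 0))

Converting to the ω-basis (c_i = row i of M dotted with v = (4, 212, -144, 8, 187, -69, -161)):
  c_1 = 1·4 + (-2)·(212) + (-4)·(-144) + 2·8 + (-1)·(187) + (-1)·(-69) + (0)·(-161) = 54
  c_2 = 0·4 + 0·212 + (-1)·(-144) + (-1)·(8) + 0·187 + (1)·(-69) + (0)·(-161) = 67
  c_3 = 0·4 + (-1)·(212) + (-2)·(-144) + 1·8 + 0·187 + (0)·(-69) + (0)·(-161) = 84
  c_4 = 0·4 + 0·212 + (0)·(-144) + 0·8 + 2·187 + (2)·(-69) + (1)·(-161) = 75
  c_5 = 0·4 + 0·212 + (0)·(-144) + 0·8 + 0·187 + (-1)·(-69) + (0)·(-161) = 69
  c_6 = (-2)·(4) + 4·212 + (8)·(-144) + (-4)·(8) + 3·187 + (3)·(-69) + (0)·(-161) = 10
  c_7 = 0·4 + 0·212 + (0)·(-144) + 1·8 + 0·187 + (0)·(-69) + (0)·(-161) = 8
Base-11 expansion of each c_i:
  c_1 = 54 = 10·11^0 + 4·11^1
  c_2 = 67 = 1·11^0 + 6·11^1
  c_3 = 84 = 7·11^0 + 7·11^1
  c_4 = 75 = 9·11^0 + 6·11^1
  c_5 = 69 = 3·11^0 + 6·11^1
  c_6 = 10 = 10·11^0
  c_7 = 8 = 8·11^0
λ_0 = (10, 1, 7, 9, 3, 10, 8)
λ_1 = (4, 6, 7, 6, 6, 0, 0)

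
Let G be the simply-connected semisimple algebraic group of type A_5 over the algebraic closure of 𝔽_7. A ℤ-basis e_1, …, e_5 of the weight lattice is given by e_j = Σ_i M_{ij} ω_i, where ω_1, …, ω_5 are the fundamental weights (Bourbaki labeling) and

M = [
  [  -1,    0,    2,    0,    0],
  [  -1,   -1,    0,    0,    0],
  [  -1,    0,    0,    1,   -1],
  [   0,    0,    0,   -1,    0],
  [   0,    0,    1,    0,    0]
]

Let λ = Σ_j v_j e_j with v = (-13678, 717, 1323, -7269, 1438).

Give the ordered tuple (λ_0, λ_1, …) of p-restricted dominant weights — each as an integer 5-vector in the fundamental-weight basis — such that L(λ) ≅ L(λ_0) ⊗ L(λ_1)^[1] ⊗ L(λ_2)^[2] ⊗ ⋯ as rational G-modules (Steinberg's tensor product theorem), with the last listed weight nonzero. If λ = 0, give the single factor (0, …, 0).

Converting to the ω-basis (c_i = row i of M dotted with v = (-13678, 717, 1323, -7269, 1438)):
  c_1 = -1*-13678 + 0*717 + 2*1323 + 0*-7269 + 0*1438 = 16324
  c_2 = -1*-13678 + -1*717 + 0*1323 + 0*-7269 + 0*1438 = 12961
  c_3 = -1*-13678 + 0*717 + 0*1323 + 1*-7269 + -1*1438 = 4971
  c_4 = 0*-13678 + 0*717 + 0*1323 + -1*-7269 + 0*1438 = 7269
  c_5 = 0*-13678 + 0*717 + 1*1323 + 0*-7269 + 0*1438 = 1323
Writing each c_i in base p = 7:
  c_1 = 16324 = 0·7^0 + 1·7^1 + 4·7^2 + 5·7^3 + 6·7^4
  c_2 = 12961 = 4·7^0 + 3·7^1 + 5·7^2 + 2·7^3 + 5·7^4
  c_3 = 4971 = 1·7^0 + 3·7^1 + 3·7^2 + 0·7^3 + 2·7^4
  c_4 = 7269 = 3·7^0 + 2·7^1 + 1·7^2 + 0·7^3 + 3·7^4
  c_5 = 1323 = 0·7^0 + 0·7^1 + 6·7^2 + 3·7^3
p-restricted factor λ_0 = (0, 4, 1, 3, 0)
p-restricted factor λ_1 = (1, 3, 3, 2, 0)
p-restricted factor λ_2 = (4, 5, 3, 1, 6)
p-restricted factor λ_3 = (5, 2, 0, 0, 3)
p-restricted factor λ_4 = (6, 5, 2, 3, 0)

((0, 4, 1, 3, 0), (1, 3, 3, 2, 0), (4, 5, 3, 1, 6), (5, 2, 0, 0, 3), (6, 5, 2, 3, 0))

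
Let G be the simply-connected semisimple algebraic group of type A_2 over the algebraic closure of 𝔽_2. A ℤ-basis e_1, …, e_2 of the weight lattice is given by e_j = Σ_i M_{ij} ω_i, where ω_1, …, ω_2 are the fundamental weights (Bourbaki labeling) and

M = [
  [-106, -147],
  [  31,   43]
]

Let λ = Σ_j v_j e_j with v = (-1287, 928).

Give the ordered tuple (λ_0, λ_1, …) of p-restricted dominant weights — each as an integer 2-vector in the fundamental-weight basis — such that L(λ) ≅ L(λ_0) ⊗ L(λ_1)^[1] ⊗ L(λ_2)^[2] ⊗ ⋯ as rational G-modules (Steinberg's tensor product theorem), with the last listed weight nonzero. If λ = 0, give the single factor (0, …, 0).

((0, 1), (1, 1), (1, 1))

Change of basis e → ω: c = M·v where v = (-1287, 928):
  c_1 = (-106)·(-1287) + (-147)·(928) = 6
  c_2 = (31)·(-1287) + 43·928 = 7
Expand coordinatewise in base 2:
  c_1 = 6 = 0·2^0 + 1·2^1 + 1·2^2
  c_2 = 7 = 1·2^0 + 1·2^1 + 1·2^2
p-restricted factor λ_0 = (0, 1)
p-restricted factor λ_1 = (1, 1)
p-restricted factor λ_2 = (1, 1)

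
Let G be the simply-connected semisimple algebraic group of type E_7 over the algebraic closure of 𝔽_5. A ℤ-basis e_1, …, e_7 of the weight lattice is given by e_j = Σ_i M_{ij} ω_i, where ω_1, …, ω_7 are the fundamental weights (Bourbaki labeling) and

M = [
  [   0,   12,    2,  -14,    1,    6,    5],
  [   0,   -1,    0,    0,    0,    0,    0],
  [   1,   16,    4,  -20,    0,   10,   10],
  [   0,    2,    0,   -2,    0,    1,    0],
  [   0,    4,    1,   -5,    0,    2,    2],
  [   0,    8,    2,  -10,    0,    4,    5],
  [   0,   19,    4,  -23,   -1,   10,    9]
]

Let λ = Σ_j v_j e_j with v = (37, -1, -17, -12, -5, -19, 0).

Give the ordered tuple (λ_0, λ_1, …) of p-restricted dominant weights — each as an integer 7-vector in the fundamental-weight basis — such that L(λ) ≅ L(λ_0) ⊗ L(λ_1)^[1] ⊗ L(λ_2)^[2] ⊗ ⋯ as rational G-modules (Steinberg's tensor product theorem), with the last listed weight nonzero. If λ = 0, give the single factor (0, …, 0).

((3, 1, 3, 3, 1, 2, 4),)

Converting to the ω-basis (c_i = row i of M dotted with v = (37, -1, -17, -12, -5, -19, 0)):
  c_1 = 0*37 + 12*-1 + 2*-17 + -14*-12 + 1*-5 + 6*-19 + 5*0 = 3
  c_2 = 0*37 + -1*-1 + 0*-17 + 0*-12 + 0*-5 + 0*-19 + 0*0 = 1
  c_3 = 1*37 + 16*-1 + 4*-17 + -20*-12 + 0*-5 + 10*-19 + 10*0 = 3
  c_4 = 0*37 + 2*-1 + 0*-17 + -2*-12 + 0*-5 + 1*-19 + 0*0 = 3
  c_5 = 0*37 + 4*-1 + 1*-17 + -5*-12 + 0*-5 + 2*-19 + 2*0 = 1
  c_6 = 0*37 + 8*-1 + 2*-17 + -10*-12 + 0*-5 + 4*-19 + 5*0 = 2
  c_7 = 0*37 + 19*-1 + 4*-17 + -23*-12 + -1*-5 + 10*-19 + 9*0 = 4
Writing each c_i in base p = 5:
  c_1 = 3 = 3·5^0
  c_2 = 1 = 1·5^0
  c_3 = 3 = 3·5^0
  c_4 = 3 = 3·5^0
  c_5 = 1 = 1·5^0
  c_6 = 2 = 2·5^0
  c_7 = 4 = 4·5^0
Factor λ_0 = (3, 1, 3, 3, 1, 2, 4)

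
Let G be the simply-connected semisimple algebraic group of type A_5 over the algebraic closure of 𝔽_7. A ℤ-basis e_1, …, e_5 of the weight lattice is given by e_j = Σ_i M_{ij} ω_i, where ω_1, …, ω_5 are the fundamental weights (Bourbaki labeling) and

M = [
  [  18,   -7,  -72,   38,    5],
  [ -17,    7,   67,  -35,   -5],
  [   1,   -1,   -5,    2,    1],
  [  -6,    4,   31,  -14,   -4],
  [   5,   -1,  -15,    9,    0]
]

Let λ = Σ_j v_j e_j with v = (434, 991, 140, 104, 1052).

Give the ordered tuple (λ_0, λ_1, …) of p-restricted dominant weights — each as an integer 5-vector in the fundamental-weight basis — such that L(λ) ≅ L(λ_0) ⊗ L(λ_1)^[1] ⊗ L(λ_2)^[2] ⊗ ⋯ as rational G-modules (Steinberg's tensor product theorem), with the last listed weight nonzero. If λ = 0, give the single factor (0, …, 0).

Converting to the ω-basis (c_i = row i of M dotted with v = (434, 991, 140, 104, 1052)):
  c_1 = 18·434 + (-7)·(991) + (-72)·(140) + 38·104 + 5·1052 = 7
  c_2 = (-17)·(434) + 7·991 + 67·140 + (-35)·(104) + (-5)·(1052) = 39
  c_3 = 1·434 + (-1)·(991) + (-5)·(140) + 2·104 + 1·1052 = 3
  c_4 = (-6)·(434) + 4·991 + 31·140 + (-14)·(104) + (-4)·(1052) = 36
  c_5 = 5·434 + (-1)·(991) + (-15)·(140) + 9·104 + 0·1052 = 15
Writing each c_i in base p = 7:
  c_1 = 7 = 0·7^0 + 1·7^1
  c_2 = 39 = 4·7^0 + 5·7^1
  c_3 = 3 = 3·7^0
  c_4 = 36 = 1·7^0 + 5·7^1
  c_5 = 15 = 1·7^0 + 2·7^1
Factor λ_0 = (0, 4, 3, 1, 1)
Factor λ_1 = (1, 5, 0, 5, 2)

((0, 4, 3, 1, 1), (1, 5, 0, 5, 2))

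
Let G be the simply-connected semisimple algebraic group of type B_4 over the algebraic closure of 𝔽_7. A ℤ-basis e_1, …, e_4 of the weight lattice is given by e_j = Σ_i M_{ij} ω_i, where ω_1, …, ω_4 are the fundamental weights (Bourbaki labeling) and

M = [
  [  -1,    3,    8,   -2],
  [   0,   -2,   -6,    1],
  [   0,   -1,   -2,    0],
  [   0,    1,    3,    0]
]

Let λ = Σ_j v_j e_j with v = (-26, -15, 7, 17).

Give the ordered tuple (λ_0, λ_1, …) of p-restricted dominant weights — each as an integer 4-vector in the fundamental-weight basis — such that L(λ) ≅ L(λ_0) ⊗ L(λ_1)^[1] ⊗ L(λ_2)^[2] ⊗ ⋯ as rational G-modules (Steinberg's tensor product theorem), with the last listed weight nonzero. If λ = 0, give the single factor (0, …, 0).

((3, 5, 1, 6),)

ω-coordinates c = M·v, v = (-26, -15, 7, 17):
  c_1 = (-1)·(-26) + (3)·(-15) + (8)·(7) + (-2)·(17) = 3
  c_2 = (0)·(-26) + (-2)·(-15) + (-6)·(7) + (1)·(17) = 5
  c_3 = (0)·(-26) + (-1)·(-15) + (-2)·(7) + (0)·(17) = 1
  c_4 = (0)·(-26) + (1)·(-15) + (3)·(7) + (0)·(17) = 6
Expand coordinatewise in base 7:
  c_1 = 3 = 3·7^0
  c_2 = 5 = 5·7^0
  c_3 = 1 = 1·7^0
  c_4 = 6 = 6·7^0
p-restricted factor λ_0 = (3, 5, 1, 6)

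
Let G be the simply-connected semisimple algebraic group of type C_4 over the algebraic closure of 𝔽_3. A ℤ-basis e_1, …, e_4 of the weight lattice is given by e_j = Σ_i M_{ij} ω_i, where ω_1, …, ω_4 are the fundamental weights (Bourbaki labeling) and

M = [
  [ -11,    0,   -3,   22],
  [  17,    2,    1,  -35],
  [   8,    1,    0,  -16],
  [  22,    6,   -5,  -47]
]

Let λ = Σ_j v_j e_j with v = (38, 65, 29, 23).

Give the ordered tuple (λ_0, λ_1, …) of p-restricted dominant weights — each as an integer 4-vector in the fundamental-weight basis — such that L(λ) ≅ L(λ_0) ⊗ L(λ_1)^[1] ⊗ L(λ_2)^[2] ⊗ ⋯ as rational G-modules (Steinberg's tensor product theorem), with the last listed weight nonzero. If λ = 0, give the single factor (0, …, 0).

Converting to the ω-basis (c_i = row i of M dotted with v = (38, 65, 29, 23)):
  c_1 = -11*38 + 0*65 + -3*29 + 22*23 = 1
  c_2 = 17*38 + 2*65 + 1*29 + -35*23 = 0
  c_3 = 8*38 + 1*65 + 0*29 + -16*23 = 1
  c_4 = 22*38 + 6*65 + -5*29 + -47*23 = 0
Base-3 expansion of each c_i:
  c_1 = 1 = 1·3^0
  c_2 = 0
  c_3 = 1 = 1·3^0
  c_4 = 0
λ_0 = (1, 0, 1, 0)

((1, 0, 1, 0),)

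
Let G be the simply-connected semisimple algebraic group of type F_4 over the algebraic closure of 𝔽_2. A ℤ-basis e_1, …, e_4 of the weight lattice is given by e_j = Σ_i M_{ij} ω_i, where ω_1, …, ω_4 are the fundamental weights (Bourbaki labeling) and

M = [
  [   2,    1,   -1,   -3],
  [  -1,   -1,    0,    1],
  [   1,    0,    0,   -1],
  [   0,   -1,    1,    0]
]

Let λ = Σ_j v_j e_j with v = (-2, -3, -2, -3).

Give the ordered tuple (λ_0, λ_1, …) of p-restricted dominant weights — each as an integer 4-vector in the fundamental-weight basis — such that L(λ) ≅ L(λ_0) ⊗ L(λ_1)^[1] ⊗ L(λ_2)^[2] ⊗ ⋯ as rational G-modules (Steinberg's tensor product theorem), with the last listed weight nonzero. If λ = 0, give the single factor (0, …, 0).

((0, 0, 1, 1), (0, 1, 0, 0), (1, 0, 0, 0))

In the fundamental-weight basis, λ has coordinates c = M·v (v = (-2, -3, -2, -3)):
  c_1 = (2)·(-2) + (1)·(-3) + (-1)·(-2) + (-3)·(-3) = 4
  c_2 = (-1)·(-2) + (-1)·(-3) + (0)·(-2) + (1)·(-3) = 2
  c_3 = (1)·(-2) + (0)·(-3) + (0)·(-2) + (-1)·(-3) = 1
  c_4 = (0)·(-2) + (-1)·(-3) + (1)·(-2) + (0)·(-3) = 1
Expand coordinatewise in base 2:
  c_1 = 4 = 0·2^0 + 0·2^1 + 1·2^2
  c_2 = 2 = 0·2^0 + 1·2^1
  c_3 = 1 = 1·2^0
  c_4 = 1 = 1·2^0
λ_0 = (0, 0, 1, 1)
λ_1 = (0, 1, 0, 0)
λ_2 = (1, 0, 0, 0)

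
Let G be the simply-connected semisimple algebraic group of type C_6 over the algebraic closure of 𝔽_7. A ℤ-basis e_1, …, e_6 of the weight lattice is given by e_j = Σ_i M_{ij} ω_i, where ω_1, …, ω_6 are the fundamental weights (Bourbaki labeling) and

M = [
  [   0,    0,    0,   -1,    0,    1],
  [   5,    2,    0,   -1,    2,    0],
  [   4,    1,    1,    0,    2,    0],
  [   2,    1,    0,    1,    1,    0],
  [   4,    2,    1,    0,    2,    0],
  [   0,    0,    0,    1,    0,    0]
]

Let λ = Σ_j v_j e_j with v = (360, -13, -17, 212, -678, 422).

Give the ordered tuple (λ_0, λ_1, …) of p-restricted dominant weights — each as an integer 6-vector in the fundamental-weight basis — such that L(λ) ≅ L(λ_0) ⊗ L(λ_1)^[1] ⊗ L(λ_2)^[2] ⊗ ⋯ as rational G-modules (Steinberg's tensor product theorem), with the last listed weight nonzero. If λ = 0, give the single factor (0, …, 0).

((0, 3, 5, 3, 6, 2), (2, 1, 0, 6, 5, 2), (4, 4, 1, 4, 0, 4))

Compute c_i = Σ_j M_{ij} v_j with v = (360, -13, -17, 212, -678, 422):
  c_1 = (0)·(360) + (0)·(-13) + (0)·(-17) + (-1)·(212) + (0)·(-678) + (1)·(422) = 210
  c_2 = (5)·(360) + (2)·(-13) + (0)·(-17) + (-1)·(212) + (2)·(-678) + (0)·(422) = 206
  c_3 = (4)·(360) + (1)·(-13) + (1)·(-17) + (0)·(212) + (2)·(-678) + (0)·(422) = 54
  c_4 = (2)·(360) + (1)·(-13) + (0)·(-17) + (1)·(212) + (1)·(-678) + (0)·(422) = 241
  c_5 = (4)·(360) + (2)·(-13) + (1)·(-17) + (0)·(212) + (2)·(-678) + (0)·(422) = 41
  c_6 = (0)·(360) + (0)·(-13) + (0)·(-17) + (1)·(212) + (0)·(-678) + (0)·(422) = 212
Writing each c_i in base p = 7:
  c_1 = 210 = 0·7^0 + 2·7^1 + 4·7^2
  c_2 = 206 = 3·7^0 + 1·7^1 + 4·7^2
  c_3 = 54 = 5·7^0 + 0·7^1 + 1·7^2
  c_4 = 241 = 3·7^0 + 6·7^1 + 4·7^2
  c_5 = 41 = 6·7^0 + 5·7^1
  c_6 = 212 = 2·7^0 + 2·7^1 + 4·7^2
λ_0 = (0, 3, 5, 3, 6, 2)
λ_1 = (2, 1, 0, 6, 5, 2)
λ_2 = (4, 4, 1, 4, 0, 4)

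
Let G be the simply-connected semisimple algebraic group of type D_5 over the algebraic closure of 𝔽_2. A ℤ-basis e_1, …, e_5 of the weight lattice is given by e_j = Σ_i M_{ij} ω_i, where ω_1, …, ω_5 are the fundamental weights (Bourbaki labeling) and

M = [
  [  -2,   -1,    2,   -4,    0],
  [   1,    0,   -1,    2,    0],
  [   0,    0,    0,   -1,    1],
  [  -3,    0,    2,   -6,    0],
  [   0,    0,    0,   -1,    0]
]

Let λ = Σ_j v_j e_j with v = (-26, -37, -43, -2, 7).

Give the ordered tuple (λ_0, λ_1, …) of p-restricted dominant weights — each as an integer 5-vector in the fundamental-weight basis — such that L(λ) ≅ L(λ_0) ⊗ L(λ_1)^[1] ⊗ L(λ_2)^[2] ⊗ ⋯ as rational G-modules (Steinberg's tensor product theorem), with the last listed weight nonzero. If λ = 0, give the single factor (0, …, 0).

((1, 1, 1, 0, 0), (1, 0, 0, 0, 1), (0, 1, 0, 1, 0), (1, 1, 1, 0, 0))

Compute c_i = Σ_j M_{ij} v_j with v = (-26, -37, -43, -2, 7):
  c_1 = -2*-26 + -1*-37 + 2*-43 + -4*-2 + 0*7 = 11
  c_2 = 1*-26 + 0*-37 + -1*-43 + 2*-2 + 0*7 = 13
  c_3 = 0*-26 + 0*-37 + 0*-43 + -1*-2 + 1*7 = 9
  c_4 = -3*-26 + 0*-37 + 2*-43 + -6*-2 + 0*7 = 4
  c_5 = 0*-26 + 0*-37 + 0*-43 + -1*-2 + 0*7 = 2
Expand coordinatewise in base 2:
  c_1 = 11 = 1·2^0 + 1·2^1 + 0·2^2 + 1·2^3
  c_2 = 13 = 1·2^0 + 0·2^1 + 1·2^2 + 1·2^3
  c_3 = 9 = 1·2^0 + 0·2^1 + 0·2^2 + 1·2^3
  c_4 = 4 = 0·2^0 + 0·2^1 + 1·2^2
  c_5 = 2 = 0·2^0 + 1·2^1
Factor λ_0 = (1, 1, 1, 0, 0)
Factor λ_1 = (1, 0, 0, 0, 1)
Factor λ_2 = (0, 1, 0, 1, 0)
Factor λ_3 = (1, 1, 1, 0, 0)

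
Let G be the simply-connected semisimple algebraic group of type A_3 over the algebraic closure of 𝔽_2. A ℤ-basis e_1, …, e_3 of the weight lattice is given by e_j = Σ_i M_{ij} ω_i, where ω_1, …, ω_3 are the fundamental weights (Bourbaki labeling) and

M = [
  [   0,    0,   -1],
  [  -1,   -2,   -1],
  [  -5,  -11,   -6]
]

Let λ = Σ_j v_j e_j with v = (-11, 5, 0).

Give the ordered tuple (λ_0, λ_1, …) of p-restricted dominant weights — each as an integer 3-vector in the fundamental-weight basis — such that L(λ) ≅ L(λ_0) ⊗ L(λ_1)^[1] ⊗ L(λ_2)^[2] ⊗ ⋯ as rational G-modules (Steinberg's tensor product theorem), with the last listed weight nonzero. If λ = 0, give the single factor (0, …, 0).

((0, 1, 0),)

Change of basis e → ω: c = M·v where v = (-11, 5, 0):
  c_1 = (0)·(-11) + 0·5 + (-1)·(0) = 0
  c_2 = (-1)·(-11) + (-2)·(5) + (-1)·(0) = 1
  c_3 = (-5)·(-11) + (-11)·(5) + (-6)·(0) = 0
Expand coordinatewise in base 2:
  c_1 = 0
  c_2 = 1 = 1·2^0
  c_3 = 0
p-restricted factor λ_0 = (0, 1, 0)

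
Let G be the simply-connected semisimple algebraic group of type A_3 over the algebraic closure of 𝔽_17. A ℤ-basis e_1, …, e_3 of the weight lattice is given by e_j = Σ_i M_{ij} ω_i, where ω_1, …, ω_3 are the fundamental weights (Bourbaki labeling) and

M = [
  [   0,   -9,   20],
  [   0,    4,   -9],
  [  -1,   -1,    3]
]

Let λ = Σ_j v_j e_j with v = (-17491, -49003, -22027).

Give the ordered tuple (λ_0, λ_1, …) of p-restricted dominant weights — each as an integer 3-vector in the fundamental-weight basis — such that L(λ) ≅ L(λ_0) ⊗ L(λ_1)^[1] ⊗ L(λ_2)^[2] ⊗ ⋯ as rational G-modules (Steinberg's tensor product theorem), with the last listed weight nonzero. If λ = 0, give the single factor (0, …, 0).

((11, 4, 5), (11, 12, 7), (1, 7, 1))

Compute c_i = Σ_j M_{ij} v_j with v = (-17491, -49003, -22027):
  c_1 = 0*-17491 + -9*-49003 + 20*-22027 = 487
  c_2 = 0*-17491 + 4*-49003 + -9*-22027 = 2231
  c_3 = -1*-17491 + -1*-49003 + 3*-22027 = 413
Writing each c_i in base p = 17:
  c_1 = 487 = 11·17^0 + 11·17^1 + 1·17^2
  c_2 = 2231 = 4·17^0 + 12·17^1 + 7·17^2
  c_3 = 413 = 5·17^0 + 7·17^1 + 1·17^2
p-restricted factor λ_0 = (11, 4, 5)
p-restricted factor λ_1 = (11, 12, 7)
p-restricted factor λ_2 = (1, 7, 1)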